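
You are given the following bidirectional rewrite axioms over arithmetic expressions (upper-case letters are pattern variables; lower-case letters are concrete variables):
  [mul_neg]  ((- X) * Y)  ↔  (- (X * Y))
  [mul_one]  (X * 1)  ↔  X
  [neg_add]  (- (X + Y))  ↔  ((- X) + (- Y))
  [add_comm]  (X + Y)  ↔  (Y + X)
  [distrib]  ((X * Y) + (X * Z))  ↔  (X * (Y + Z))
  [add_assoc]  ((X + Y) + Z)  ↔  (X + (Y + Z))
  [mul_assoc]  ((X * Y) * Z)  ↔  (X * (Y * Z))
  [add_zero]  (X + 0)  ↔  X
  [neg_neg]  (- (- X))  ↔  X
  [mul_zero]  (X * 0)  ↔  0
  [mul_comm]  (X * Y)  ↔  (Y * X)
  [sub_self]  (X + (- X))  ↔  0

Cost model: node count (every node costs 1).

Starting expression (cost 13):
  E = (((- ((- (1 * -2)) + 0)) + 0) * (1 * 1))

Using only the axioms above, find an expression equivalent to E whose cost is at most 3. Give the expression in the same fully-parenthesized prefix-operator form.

(-2 * 1)   [cost 3]

(1) ((- ((- (1 * -2)) + 0)) + 0)  =[add_zero →]=  (- ((- (1 * -2)) + 0))    ⊢ ((- ((- (1 * -2)) + 0)) * (1 * 1))
(2) ((- (1 * -2)) + 0)  =[add_zero →]=  (- (1 * -2))    ⊢ ((- (- (1 * -2))) * (1 * 1))
(3) (1 * -2)  =[mul_comm →]=  (-2 * 1)    ⊢ ((- (- (-2 * 1))) * (1 * 1))
(4) (-2 * 1)  =[mul_one →]=  -2    ⊢ ((- (- -2)) * (1 * 1))
(5) (1 * 1)  =[mul_one →]=  1    ⊢ ((- (- -2)) * 1)
(6) (- (- -2))  =[neg_neg →]=  -2    ⊢ cost 3, within 3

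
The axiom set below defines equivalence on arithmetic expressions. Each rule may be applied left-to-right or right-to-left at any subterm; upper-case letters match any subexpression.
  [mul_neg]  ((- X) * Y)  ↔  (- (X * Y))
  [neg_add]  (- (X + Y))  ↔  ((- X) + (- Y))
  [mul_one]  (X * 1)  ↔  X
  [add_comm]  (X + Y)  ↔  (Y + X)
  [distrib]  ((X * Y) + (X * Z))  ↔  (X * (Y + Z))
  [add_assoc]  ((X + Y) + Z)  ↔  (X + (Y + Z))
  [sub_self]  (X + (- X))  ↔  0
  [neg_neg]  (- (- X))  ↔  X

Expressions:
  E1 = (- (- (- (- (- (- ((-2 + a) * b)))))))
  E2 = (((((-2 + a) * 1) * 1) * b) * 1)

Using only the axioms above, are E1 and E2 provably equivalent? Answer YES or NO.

YES

step 1: neg_neg (→) rewrites (- (- (- ((-2 + a) * b)))) into (- ((-2 + a) * b)), now (- (- (- (- ((-2 + a) * b)))))
step 2: neg_neg (→) rewrites (- (- ((-2 + a) * b))) into ((-2 + a) * b), now (- (- ((-2 + a) * b)))
step 3: neg_neg (→) rewrites (- (- ((-2 + a) * b))) into ((-2 + a) * b)
step 4: mul_one (←) rewrites (-2 + a) into ((-2 + a) * 1), now (((-2 + a) * 1) * b)
step 5: mul_one (←) rewrites (((-2 + a) * 1) * b) into ((((-2 + a) * 1) * b) * 1)
step 6: mul_one (←) rewrites (-2 + a) into ((-2 + a) * 1), which is E2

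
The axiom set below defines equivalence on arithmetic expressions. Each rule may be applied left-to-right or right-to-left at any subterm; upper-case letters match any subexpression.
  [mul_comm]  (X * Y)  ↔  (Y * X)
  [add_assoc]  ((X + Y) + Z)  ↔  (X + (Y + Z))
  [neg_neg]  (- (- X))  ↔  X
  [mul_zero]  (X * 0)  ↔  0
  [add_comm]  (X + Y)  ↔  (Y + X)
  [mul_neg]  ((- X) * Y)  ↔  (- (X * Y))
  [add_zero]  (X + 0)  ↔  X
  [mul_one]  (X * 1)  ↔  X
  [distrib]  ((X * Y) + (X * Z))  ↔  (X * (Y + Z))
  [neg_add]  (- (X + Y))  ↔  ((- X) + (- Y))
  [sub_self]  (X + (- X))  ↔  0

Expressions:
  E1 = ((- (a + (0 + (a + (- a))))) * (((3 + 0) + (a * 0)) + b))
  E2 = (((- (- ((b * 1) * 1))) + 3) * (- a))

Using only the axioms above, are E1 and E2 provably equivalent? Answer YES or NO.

1. [sub_self →] (a + (- a))  →  0;  E1 = ((- (a + (0 + 0))) * (((3 + 0) + (a * 0)) + b))
2. [mul_zero →] (a * 0)  →  0;  E1 = ((- (a + (0 + 0))) * (((3 + 0) + 0) + b))
3. [add_zero →] (0 + 0)  →  0;  E1 = ((- (a + 0)) * (((3 + 0) + 0) + b))
4. [add_comm →] (((3 + 0) + 0) + b)  →  (b + ((3 + 0) + 0));  E1 = ((- (a + 0)) * (b + ((3 + 0) + 0)))
5. [add_zero →] (a + 0)  →  a;  E1 = ((- a) * (b + ((3 + 0) + 0)))
6. [add_zero →] ((3 + 0) + 0)  →  (3 + 0);  E1 = ((- a) * (b + (3 + 0)))
7. [add_zero →] (3 + 0)  →  3;  E1 = ((- a) * (b + 3))
8. [mul_comm →] ((- a) * (b + 3))  →  ((b + 3) * (- a))
9. [neg_neg ←] b  →  (- (- b));  E1 = (((- (- b)) + 3) * (- a))
10. [mul_one ←] b  →  (b * 1);  E1 = (((- (- (b * 1))) + 3) * (- a))
11. [mul_one ←] b  →  (b * 1);  this is E2

YES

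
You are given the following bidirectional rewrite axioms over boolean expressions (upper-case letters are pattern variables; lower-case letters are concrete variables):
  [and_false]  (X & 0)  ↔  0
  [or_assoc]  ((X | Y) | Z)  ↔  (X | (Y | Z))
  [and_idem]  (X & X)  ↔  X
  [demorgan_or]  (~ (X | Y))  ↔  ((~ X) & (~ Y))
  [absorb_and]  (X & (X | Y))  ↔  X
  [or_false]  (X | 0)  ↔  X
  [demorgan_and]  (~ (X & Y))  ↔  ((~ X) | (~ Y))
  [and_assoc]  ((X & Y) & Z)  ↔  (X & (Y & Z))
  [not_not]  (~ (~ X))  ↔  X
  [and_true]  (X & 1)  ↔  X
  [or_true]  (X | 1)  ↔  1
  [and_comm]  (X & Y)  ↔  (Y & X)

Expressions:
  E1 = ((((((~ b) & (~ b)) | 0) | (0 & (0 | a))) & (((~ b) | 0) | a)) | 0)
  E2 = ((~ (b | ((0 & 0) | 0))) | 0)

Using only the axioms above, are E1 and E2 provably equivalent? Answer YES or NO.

YES

1. [or_false →] (((~ b) & (~ b)) | 0)  →  ((~ b) & (~ b));  E1 = (((((~ b) & (~ b)) | (0 & (0 | a))) & (((~ b) | 0) | a)) | 0)
2. [and_idem →] ((~ b) & (~ b))  →  (~ b);  E1 = ((((~ b) | (0 & (0 | a))) & (((~ b) | 0) | a)) | 0)
3. [absorb_and →] (0 & (0 | a))  →  0;  E1 = ((((~ b) | 0) & (((~ b) | 0) | a)) | 0)
4. [or_false →] ((~ b) | 0)  →  (~ b);  E1 = (((~ b) & (((~ b) | 0) | a)) | 0)
5. [or_false →] ((~ b) | 0)  →  (~ b);  E1 = (((~ b) & ((~ b) | a)) | 0)
6. [absorb_and →] ((~ b) & ((~ b) | a))  →  (~ b);  E1 = ((~ b) | 0)
7. [or_false →] ((~ b) | 0)  →  (~ b)
8. [or_false ←] b  →  (b | 0);  E1 = (~ (b | 0))
9. [or_false ←] (~ (b | 0))  →  ((~ (b | 0)) | 0)
10. [or_false ←] 0  →  (0 | 0);  E1 = ((~ (b | (0 | 0))) | 0)
11. [and_idem ←] 0  →  (0 & 0);  this is E2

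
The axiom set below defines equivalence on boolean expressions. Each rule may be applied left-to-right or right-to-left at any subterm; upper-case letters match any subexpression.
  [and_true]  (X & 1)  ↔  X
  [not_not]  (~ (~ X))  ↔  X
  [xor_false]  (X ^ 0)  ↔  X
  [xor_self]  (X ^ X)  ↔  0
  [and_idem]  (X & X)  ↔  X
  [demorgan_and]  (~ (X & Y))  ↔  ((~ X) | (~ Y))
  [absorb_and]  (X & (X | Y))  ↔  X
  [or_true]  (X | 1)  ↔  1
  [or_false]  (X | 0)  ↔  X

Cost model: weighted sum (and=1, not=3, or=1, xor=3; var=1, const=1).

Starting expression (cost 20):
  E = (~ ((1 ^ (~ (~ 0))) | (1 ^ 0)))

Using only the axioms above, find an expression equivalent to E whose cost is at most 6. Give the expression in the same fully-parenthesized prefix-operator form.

(~ (1 | 1))   [cost 6]

(1) (~ (~ 0))  =[not_not →]=  0    ⊢ (~ ((1 ^ 0) | (1 ^ 0)))
(2) (1 ^ 0)  =[xor_false →]=  1    ⊢ (~ ((1 ^ 0) | 1))
(3) (1 ^ 0)  =[xor_false →]=  1    ⊢ cost 6, within 6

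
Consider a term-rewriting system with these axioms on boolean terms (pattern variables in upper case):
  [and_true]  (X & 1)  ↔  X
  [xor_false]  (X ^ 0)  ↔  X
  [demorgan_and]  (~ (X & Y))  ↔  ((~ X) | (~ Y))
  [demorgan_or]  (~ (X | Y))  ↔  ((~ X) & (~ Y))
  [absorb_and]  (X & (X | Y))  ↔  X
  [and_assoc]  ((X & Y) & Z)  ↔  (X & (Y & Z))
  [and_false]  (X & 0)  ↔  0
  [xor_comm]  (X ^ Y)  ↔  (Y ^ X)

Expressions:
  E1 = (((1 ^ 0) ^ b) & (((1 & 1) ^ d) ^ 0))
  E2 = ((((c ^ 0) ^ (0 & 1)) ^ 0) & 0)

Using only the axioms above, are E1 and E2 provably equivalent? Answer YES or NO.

All listed rules preserve value, hence provable equivalence implies equal values everywhere; look for a separating assignment.
b=0, c=0, d=0 gives E1 ↦ 1, E2 ↦ 0; values differ ⇒ not provably equivalent.

NO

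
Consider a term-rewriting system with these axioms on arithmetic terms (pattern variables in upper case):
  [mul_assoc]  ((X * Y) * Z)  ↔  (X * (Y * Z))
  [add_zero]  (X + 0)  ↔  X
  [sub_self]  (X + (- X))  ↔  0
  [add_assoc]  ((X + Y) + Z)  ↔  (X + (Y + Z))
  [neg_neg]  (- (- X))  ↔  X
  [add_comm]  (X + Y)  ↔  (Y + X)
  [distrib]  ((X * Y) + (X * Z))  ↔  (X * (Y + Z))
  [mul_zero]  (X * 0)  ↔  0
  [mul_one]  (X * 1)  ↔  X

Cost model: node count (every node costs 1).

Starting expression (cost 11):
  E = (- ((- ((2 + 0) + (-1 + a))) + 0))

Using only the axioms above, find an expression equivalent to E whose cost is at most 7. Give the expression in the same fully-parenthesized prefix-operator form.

((-1 + a) + (2 + 0))   [cost 7]

(1) ((2 + 0) + (-1 + a))  =[add_comm →]=  ((-1 + a) + (2 + 0))    ⊢ (- ((- ((-1 + a) + (2 + 0))) + 0))
(2) ((- ((-1 + a) + (2 + 0))) + 0)  =[add_zero →]=  (- ((-1 + a) + (2 + 0)))    ⊢ (- (- ((-1 + a) + (2 + 0))))
(3) (- (- ((-1 + a) + (2 + 0))))  =[neg_neg →]=  ((-1 + a) + (2 + 0))    ⊢ cost 7, within 7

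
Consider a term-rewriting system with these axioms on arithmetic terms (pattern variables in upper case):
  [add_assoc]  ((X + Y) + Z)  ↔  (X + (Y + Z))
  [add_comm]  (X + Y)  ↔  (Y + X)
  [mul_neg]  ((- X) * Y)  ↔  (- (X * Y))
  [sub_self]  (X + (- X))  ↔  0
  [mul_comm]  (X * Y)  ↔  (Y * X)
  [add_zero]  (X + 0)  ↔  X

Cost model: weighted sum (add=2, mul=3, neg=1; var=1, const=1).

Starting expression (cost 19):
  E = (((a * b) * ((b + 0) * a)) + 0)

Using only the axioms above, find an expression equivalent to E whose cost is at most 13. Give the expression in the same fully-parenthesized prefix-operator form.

((a * b) * (b * a))   [cost 13]

1. [add_zero →] (((a * b) * ((b + 0) * a)) + 0)  →  ((a * b) * ((b + 0) * a))
2. [add_zero →] (b + 0)  →  b;  cost 13 ≤ 13, done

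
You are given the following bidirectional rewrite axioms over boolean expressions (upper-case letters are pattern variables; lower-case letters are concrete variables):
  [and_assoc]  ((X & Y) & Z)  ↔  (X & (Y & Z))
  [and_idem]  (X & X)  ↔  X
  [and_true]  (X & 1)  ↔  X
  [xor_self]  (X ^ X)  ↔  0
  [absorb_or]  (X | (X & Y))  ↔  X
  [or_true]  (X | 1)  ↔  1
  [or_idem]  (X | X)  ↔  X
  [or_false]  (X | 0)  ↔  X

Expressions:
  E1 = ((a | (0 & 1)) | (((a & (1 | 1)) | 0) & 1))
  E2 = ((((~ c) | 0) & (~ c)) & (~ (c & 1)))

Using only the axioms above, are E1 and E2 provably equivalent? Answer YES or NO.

Every axiom is a valid identity, so a rewrite proof would force E1 and E2 to agree under every assignment.
At a=0, c=0: E1 = 0 but E2 = 1; they differ, so no derivation exists.

NO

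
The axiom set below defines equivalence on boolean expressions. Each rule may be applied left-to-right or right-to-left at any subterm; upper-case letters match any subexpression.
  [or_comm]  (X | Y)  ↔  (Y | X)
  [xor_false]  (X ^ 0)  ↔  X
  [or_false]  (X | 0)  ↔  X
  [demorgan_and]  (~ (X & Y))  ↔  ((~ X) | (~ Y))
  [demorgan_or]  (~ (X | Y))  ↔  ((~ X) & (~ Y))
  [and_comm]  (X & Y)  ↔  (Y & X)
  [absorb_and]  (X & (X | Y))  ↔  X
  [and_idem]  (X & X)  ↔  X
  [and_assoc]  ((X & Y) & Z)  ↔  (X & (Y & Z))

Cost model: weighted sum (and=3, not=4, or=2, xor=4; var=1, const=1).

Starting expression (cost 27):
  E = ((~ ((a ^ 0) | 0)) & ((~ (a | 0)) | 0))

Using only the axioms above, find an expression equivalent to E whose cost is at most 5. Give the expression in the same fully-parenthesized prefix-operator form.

1. [xor_false →] (a ^ 0)  →  a;  E = ((~ (a | 0)) & ((~ (a | 0)) | 0))
2. [absorb_and →] ((~ (a | 0)) & ((~ (a | 0)) | 0))  →  (~ (a | 0))
3. [or_false →] (a | 0)  →  a;  cost 5 ≤ 5, done

(~ a)   [cost 5]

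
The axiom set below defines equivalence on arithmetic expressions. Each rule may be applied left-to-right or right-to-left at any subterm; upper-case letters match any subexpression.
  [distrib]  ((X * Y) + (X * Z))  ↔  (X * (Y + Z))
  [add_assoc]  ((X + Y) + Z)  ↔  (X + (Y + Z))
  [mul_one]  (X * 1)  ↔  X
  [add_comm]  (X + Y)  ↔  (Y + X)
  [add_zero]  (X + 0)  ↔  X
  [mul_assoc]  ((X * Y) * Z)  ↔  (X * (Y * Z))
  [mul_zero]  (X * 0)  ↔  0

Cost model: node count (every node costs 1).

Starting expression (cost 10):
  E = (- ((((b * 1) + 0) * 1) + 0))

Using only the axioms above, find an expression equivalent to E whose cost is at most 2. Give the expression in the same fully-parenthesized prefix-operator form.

step 1: add_zero (→) rewrites ((b * 1) + 0) into (b * 1), now (- (((b * 1) * 1) + 0))
step 2: add_zero (→) rewrites (((b * 1) * 1) + 0) into ((b * 1) * 1), now (- ((b * 1) * 1))
step 3: mul_one (→) rewrites (b * 1) into b, now (- (b * 1))
step 4: mul_one (→) rewrites (b * 1) into b, reaching cost 2 (bound 2)

(- b)   [cost 2]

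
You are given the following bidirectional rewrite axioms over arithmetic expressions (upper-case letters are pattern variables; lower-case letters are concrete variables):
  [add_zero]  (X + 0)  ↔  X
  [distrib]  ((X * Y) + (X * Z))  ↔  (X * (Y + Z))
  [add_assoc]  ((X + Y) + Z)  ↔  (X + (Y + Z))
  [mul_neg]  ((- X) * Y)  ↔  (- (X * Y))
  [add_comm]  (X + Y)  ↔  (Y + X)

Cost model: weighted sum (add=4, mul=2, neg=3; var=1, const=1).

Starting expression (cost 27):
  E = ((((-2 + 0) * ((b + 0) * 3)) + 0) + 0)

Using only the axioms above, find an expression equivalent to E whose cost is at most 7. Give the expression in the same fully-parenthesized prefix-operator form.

1. [add_zero →] (((-2 + 0) * ((b + 0) * 3)) + 0)  →  ((-2 + 0) * ((b + 0) * 3));  E = (((-2 + 0) * ((b + 0) * 3)) + 0)
2. [add_zero →] (-2 + 0)  →  -2;  E = ((-2 * ((b + 0) * 3)) + 0)
3. [add_zero →] ((-2 * ((b + 0) * 3)) + 0)  →  (-2 * ((b + 0) * 3))
4. [add_zero →] (b + 0)  →  b;  cost 7 ≤ 7, done

(-2 * (b * 3))   [cost 7]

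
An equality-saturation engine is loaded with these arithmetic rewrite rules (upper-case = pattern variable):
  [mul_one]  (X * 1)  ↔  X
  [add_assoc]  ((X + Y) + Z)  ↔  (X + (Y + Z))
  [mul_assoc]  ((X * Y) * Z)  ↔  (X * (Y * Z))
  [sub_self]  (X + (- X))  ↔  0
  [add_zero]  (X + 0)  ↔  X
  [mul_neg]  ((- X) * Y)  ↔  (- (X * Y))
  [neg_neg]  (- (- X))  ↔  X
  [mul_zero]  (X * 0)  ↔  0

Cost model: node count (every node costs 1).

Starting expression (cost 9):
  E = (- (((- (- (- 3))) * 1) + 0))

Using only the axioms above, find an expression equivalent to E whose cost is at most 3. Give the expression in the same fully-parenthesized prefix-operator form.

step 1: add_zero (→) rewrites (((- (- (- 3))) * 1) + 0) into ((- (- (- 3))) * 1), now (- ((- (- (- 3))) * 1))
step 2: mul_one (→) rewrites ((- (- (- 3))) * 1) into (- (- (- 3))), now (- (- (- (- 3))))
step 3: neg_neg (→) rewrites (- (- (- 3))) into (- 3), reaching cost 3 (bound 3)

(- (- 3))   [cost 3]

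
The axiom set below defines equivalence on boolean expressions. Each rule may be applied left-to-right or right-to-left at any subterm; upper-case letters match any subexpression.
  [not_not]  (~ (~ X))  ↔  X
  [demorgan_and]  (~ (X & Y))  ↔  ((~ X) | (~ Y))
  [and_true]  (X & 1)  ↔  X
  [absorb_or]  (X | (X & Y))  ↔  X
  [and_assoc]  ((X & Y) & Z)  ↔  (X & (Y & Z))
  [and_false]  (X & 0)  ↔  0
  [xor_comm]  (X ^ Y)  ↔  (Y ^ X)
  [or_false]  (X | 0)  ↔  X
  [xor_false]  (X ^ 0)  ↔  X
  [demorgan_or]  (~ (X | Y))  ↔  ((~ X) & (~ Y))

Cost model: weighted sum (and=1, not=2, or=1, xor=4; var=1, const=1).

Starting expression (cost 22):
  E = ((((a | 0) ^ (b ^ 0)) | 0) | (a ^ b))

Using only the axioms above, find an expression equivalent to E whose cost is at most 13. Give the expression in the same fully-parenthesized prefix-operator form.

((a ^ b) | (b ^ a))   [cost 13]

1. [or_false →] (((a | 0) ^ (b ^ 0)) | 0)  →  ((a | 0) ^ (b ^ 0));  E = (((a | 0) ^ (b ^ 0)) | (a ^ b))
2. [or_false →] (a | 0)  →  a;  E = ((a ^ (b ^ 0)) | (a ^ b))
3. [xor_comm →] (a ^ b)  →  (b ^ a);  E = ((a ^ (b ^ 0)) | (b ^ a))
4. [xor_false →] (b ^ 0)  →  b;  cost 13 ≤ 13, done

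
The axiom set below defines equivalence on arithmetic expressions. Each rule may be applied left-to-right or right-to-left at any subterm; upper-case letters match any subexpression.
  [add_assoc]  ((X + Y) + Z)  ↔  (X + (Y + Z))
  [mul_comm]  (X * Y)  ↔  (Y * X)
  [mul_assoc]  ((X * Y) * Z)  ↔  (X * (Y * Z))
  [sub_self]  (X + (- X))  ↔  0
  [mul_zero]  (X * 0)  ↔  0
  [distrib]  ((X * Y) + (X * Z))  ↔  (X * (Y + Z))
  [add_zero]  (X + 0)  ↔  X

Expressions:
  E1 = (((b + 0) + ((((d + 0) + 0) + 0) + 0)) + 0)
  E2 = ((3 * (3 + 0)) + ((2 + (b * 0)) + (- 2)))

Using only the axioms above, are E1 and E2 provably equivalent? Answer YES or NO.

Every axiom is a valid identity, so a rewrite proof would force E1 and E2 to agree under every assignment.
At b=0, d=0: E1 = 0 but E2 = 9; they differ, so no derivation exists.

NO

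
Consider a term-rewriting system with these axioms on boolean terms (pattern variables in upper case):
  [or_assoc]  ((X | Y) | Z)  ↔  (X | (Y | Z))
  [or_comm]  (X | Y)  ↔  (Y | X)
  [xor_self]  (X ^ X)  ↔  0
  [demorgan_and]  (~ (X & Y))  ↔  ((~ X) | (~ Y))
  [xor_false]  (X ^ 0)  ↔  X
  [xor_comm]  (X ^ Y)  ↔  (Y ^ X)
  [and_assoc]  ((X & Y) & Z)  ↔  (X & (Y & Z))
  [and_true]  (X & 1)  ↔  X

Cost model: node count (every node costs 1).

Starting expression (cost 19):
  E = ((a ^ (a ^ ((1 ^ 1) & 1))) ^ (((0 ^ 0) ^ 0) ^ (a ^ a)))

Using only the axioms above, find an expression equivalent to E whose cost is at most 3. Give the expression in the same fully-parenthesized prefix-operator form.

1. [and_true →] ((1 ^ 1) & 1)  →  (1 ^ 1);  E = ((a ^ (a ^ (1 ^ 1))) ^ (((0 ^ 0) ^ 0) ^ (a ^ a)))
2. [xor_false →] (0 ^ 0)  →  0;  E = ((a ^ (a ^ (1 ^ 1))) ^ ((0 ^ 0) ^ (a ^ a)))
3. [xor_comm →] (a ^ (a ^ (1 ^ 1)))  →  ((a ^ (1 ^ 1)) ^ a);  E = (((a ^ (1 ^ 1)) ^ a) ^ ((0 ^ 0) ^ (a ^ a)))
4. [xor_false →] (0 ^ 0)  →  0;  E = (((a ^ (1 ^ 1)) ^ a) ^ (0 ^ (a ^ a)))
5. [xor_self →] (1 ^ 1)  →  0;  E = (((a ^ 0) ^ a) ^ (0 ^ (a ^ a)))
6. [xor_false →] (a ^ 0)  →  a;  E = ((a ^ a) ^ (0 ^ (a ^ a)))
7. [xor_self →] (a ^ a)  →  0;  E = ((a ^ a) ^ (0 ^ 0))
8. [xor_false →] (0 ^ 0)  →  0;  E = ((a ^ a) ^ 0)
9. [xor_false →] ((a ^ a) ^ 0)  →  (a ^ a);  cost 3 ≤ 3, done

(a ^ a)   [cost 3]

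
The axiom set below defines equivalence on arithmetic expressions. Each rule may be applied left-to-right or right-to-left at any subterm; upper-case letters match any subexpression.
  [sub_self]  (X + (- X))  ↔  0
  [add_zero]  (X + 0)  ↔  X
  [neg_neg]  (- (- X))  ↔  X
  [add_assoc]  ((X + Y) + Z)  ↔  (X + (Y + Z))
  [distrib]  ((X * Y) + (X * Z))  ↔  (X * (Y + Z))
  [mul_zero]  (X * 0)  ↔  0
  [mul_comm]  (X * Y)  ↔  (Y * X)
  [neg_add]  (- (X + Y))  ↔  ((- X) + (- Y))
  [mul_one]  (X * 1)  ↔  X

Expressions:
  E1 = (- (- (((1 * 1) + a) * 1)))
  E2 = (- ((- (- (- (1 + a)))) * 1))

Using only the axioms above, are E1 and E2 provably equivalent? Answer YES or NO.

YES

(1) (1 * 1)  =[mul_one →]=  1    ⊢ (- (- ((1 + a) * 1)))
(2) (- (- ((1 + a) * 1)))  =[neg_neg →]=  ((1 + a) * 1)
(3) ((1 + a) * 1)  =[mul_one →]=  (1 + a)
(4) (1 + a)  =[neg_neg ←]=  (- (- (1 + a)))
(5) (- (1 + a))  =[mul_one ←]=  ((- (1 + a)) * 1)    ⊢ (- ((- (1 + a)) * 1))
(6) (- (1 + a))  =[neg_neg ←]=  (- (- (- (1 + a))))    ⊢ E2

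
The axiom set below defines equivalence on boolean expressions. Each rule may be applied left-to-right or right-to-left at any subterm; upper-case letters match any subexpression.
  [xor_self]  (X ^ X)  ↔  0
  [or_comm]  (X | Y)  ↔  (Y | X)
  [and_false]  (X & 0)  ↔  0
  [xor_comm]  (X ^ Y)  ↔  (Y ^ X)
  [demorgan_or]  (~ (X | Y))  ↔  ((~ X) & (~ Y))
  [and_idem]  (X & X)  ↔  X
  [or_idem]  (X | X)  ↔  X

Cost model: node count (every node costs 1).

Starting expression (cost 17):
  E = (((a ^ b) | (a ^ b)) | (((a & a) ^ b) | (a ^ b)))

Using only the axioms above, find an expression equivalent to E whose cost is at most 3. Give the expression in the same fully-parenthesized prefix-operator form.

(a ^ b)   [cost 3]

1. [and_idem →] (a & a)  →  a;  E = (((a ^ b) | (a ^ b)) | ((a ^ b) | (a ^ b)))
2. [or_idem →] (((a ^ b) | (a ^ b)) | ((a ^ b) | (a ^ b)))  →  ((a ^ b) | (a ^ b))
3. [or_idem →] ((a ^ b) | (a ^ b))  →  (a ^ b);  cost 3 ≤ 3, done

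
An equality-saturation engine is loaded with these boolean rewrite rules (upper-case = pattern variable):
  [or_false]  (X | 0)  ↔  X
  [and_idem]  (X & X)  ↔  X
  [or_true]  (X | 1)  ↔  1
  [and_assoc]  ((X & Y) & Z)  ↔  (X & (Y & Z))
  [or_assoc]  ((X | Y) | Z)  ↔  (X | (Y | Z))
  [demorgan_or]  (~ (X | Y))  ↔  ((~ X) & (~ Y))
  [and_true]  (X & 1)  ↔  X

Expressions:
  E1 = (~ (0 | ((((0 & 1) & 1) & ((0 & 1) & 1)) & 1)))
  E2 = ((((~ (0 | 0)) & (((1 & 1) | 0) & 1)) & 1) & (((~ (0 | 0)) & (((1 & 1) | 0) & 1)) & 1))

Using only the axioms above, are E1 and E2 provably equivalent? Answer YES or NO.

YES

(1) (((0 & 1) & 1) & ((0 & 1) & 1))  =[and_idem →]=  ((0 & 1) & 1)    ⊢ (~ (0 | (((0 & 1) & 1) & 1)))
(2) (((0 & 1) & 1) & 1)  =[and_true →]=  ((0 & 1) & 1)    ⊢ (~ (0 | ((0 & 1) & 1)))
(3) ((0 & 1) & 1)  =[and_assoc →]=  (0 & (1 & 1))    ⊢ (~ (0 | (0 & (1 & 1))))
(4) (1 & 1)  =[and_idem →]=  1    ⊢ (~ (0 | (0 & 1)))
(5) (0 & 1)  =[and_true →]=  0    ⊢ (~ (0 | 0))
(6) (~ (0 | 0))  =[and_true ←]=  ((~ (0 | 0)) & 1)
(7) (~ (0 | 0))  =[and_true ←]=  ((~ (0 | 0)) & 1)    ⊢ (((~ (0 | 0)) & 1) & 1)
(8) 1  =[and_true ←]=  (1 & 1)    ⊢ (((~ (0 | 0)) & (1 & 1)) & 1)
(9) (1 & 1)  =[or_false ←]=  ((1 & 1) | 0)    ⊢ (((~ (0 | 0)) & ((1 & 1) | 0)) & 1)
(10) ((1 & 1) | 0)  =[and_true ←]=  (((1 & 1) | 0) & 1)    ⊢ (((~ (0 | 0)) & (((1 & 1) | 0) & 1)) & 1)
(11) (((~ (0 | 0)) & (((1 & 1) | 0) & 1)) & 1)  =[and_idem ←]=  ((((~ (0 | 0)) & (((1 & 1) | 0) & 1)) & 1) & (((~ (0 | 0)) & (((1 & 1) | 0) & 1)) & 1))    ⊢ E2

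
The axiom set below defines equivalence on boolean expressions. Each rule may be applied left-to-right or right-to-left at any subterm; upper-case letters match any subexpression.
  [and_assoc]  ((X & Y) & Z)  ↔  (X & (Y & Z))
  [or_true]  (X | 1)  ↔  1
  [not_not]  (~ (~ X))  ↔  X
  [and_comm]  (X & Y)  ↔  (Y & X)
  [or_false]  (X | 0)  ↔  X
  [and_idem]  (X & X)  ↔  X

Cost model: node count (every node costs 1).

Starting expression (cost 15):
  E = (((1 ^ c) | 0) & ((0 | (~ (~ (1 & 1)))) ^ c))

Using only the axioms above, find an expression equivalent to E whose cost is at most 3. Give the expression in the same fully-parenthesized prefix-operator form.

(1 ^ c)   [cost 3]

(1) (~ (~ (1 & 1)))  =[not_not →]=  (1 & 1)    ⊢ (((1 ^ c) | 0) & ((0 | (1 & 1)) ^ c))
(2) ((1 ^ c) | 0)  =[or_false →]=  (1 ^ c)    ⊢ ((1 ^ c) & ((0 | (1 & 1)) ^ c))
(3) (1 & 1)  =[and_idem →]=  1    ⊢ ((1 ^ c) & ((0 | 1) ^ c))
(4) (0 | 1)  =[or_true →]=  1    ⊢ ((1 ^ c) & (1 ^ c))
(5) ((1 ^ c) & (1 ^ c))  =[and_idem →]=  (1 ^ c)    ⊢ cost 3, within 3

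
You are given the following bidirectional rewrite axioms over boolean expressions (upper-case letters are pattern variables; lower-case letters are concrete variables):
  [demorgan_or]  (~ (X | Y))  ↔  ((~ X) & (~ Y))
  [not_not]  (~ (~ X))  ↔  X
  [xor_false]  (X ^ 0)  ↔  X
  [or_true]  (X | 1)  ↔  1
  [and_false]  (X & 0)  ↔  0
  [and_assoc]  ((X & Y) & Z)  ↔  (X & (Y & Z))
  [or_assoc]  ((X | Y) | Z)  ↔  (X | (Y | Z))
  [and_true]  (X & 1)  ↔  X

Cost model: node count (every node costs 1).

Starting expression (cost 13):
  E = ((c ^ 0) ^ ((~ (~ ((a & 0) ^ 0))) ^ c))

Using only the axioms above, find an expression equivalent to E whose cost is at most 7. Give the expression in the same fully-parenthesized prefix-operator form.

((c ^ 0) ^ (0 ^ c))   [cost 7]

1. [and_false →] (a & 0)  →  0;  E = ((c ^ 0) ^ ((~ (~ (0 ^ 0))) ^ c))
2. [xor_false →] (0 ^ 0)  →  0;  E = ((c ^ 0) ^ ((~ (~ 0)) ^ c))
3. [not_not →] (~ (~ 0))  →  0;  cost 7 ≤ 7, done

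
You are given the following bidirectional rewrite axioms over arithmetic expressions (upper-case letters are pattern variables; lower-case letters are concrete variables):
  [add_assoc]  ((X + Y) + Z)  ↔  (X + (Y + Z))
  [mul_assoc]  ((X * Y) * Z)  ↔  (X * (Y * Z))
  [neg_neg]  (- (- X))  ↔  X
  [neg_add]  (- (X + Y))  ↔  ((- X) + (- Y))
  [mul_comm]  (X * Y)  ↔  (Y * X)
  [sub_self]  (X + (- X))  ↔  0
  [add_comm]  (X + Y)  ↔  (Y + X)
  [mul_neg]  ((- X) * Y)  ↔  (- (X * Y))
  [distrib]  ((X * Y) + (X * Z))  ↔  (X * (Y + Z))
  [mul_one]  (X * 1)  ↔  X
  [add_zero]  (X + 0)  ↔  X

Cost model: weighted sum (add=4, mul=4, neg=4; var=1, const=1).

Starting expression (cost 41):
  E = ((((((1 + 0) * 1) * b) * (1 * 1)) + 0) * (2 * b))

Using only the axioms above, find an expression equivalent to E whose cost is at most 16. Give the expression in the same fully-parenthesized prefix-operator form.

((1 * b) * (2 * b))   [cost 16]

(1) (((((1 + 0) * 1) * b) * (1 * 1)) + 0)  =[add_zero →]=  ((((1 + 0) * 1) * b) * (1 * 1))    ⊢ (((((1 + 0) * 1) * b) * (1 * 1)) * (2 * b))
(2) ((1 + 0) * 1)  =[mul_one →]=  (1 + 0)    ⊢ ((((1 + 0) * b) * (1 * 1)) * (2 * b))
(3) (1 + 0)  =[add_zero →]=  1    ⊢ (((1 * b) * (1 * 1)) * (2 * b))
(4) (1 * 1)  =[mul_one →]=  1    ⊢ (((1 * b) * 1) * (2 * b))
(5) ((1 * b) * 1)  =[mul_one →]=  (1 * b)    ⊢ cost 16, within 16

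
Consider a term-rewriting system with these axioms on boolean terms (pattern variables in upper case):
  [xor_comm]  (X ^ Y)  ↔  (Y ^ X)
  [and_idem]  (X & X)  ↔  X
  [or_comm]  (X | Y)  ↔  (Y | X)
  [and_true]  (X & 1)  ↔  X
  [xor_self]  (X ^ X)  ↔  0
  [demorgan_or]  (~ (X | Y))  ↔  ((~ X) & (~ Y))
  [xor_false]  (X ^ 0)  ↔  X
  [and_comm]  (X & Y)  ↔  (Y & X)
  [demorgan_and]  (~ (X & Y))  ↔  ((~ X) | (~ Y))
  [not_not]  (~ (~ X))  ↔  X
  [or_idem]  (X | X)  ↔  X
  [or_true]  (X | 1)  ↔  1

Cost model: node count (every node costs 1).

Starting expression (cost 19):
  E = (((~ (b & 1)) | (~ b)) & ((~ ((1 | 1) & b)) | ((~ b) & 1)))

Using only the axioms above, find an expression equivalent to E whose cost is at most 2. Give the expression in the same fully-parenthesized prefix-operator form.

(~ b)   [cost 2]

1. [or_idem →] (1 | 1)  →  1;  E = (((~ (b & 1)) | (~ b)) & ((~ (1 & b)) | ((~ b) & 1)))
2. [and_comm →] (1 & b)  →  (b & 1);  E = (((~ (b & 1)) | (~ b)) & ((~ (b & 1)) | ((~ b) & 1)))
3. [and_true →] ((~ b) & 1)  →  (~ b);  E = (((~ (b & 1)) | (~ b)) & ((~ (b & 1)) | (~ b)))
4. [and_idem →] (((~ (b & 1)) | (~ b)) & ((~ (b & 1)) | (~ b)))  →  ((~ (b & 1)) | (~ b))
5. [and_true →] (b & 1)  →  b;  E = ((~ b) | (~ b))
6. [or_idem →] ((~ b) | (~ b))  →  (~ b);  cost 2 ≤ 2, done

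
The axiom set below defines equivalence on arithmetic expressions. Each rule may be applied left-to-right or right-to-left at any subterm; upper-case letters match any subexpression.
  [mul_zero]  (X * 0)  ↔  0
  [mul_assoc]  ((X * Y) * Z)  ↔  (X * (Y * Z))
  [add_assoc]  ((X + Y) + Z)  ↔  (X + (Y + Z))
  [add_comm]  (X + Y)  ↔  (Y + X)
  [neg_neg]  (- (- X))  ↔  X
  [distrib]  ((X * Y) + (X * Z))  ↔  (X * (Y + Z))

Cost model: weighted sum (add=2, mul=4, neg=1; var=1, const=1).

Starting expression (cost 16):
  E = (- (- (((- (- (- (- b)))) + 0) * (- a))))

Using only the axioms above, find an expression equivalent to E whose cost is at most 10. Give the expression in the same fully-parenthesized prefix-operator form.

(1) (- (- (- (- b))))  =[neg_neg →]=  (- (- b))    ⊢ (- (- (((- (- b)) + 0) * (- a))))
(2) (- (- (((- (- b)) + 0) * (- a))))  =[neg_neg →]=  (((- (- b)) + 0) * (- a))
(3) (- (- b))  =[neg_neg →]=  b    ⊢ cost 10, within 10

((b + 0) * (- a))   [cost 10]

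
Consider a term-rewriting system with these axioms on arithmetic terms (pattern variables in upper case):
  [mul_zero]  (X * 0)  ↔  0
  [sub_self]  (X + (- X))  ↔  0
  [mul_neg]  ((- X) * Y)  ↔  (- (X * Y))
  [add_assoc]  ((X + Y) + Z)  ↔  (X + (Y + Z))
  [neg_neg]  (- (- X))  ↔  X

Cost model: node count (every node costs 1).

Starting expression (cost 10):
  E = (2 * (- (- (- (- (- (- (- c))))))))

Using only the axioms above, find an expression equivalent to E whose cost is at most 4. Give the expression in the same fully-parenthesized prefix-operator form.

(2 * (- c))   [cost 4]

1. [neg_neg →] (- (- (- (- c))))  →  (- (- c));  E = (2 * (- (- (- (- (- c))))))
2. [neg_neg →] (- (- (- (- (- c)))))  →  (- (- (- c)));  E = (2 * (- (- (- c))))
3. [neg_neg →] (- (- c))  →  c;  cost 4 ≤ 4, done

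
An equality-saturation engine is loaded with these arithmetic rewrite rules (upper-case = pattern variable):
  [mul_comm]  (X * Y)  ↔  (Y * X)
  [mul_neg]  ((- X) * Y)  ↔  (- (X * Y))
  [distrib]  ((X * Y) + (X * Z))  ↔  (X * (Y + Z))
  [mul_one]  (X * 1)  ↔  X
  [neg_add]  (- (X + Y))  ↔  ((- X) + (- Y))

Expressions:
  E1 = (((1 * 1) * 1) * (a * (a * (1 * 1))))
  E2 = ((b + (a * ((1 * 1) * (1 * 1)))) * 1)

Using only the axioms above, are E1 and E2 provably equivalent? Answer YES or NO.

All listed rules preserve value, hence provable equivalence implies equal values everywhere; look for a separating assignment.
a=0, b=1 gives E1 ↦ 0, E2 ↦ 1; values differ ⇒ not provably equivalent.

NO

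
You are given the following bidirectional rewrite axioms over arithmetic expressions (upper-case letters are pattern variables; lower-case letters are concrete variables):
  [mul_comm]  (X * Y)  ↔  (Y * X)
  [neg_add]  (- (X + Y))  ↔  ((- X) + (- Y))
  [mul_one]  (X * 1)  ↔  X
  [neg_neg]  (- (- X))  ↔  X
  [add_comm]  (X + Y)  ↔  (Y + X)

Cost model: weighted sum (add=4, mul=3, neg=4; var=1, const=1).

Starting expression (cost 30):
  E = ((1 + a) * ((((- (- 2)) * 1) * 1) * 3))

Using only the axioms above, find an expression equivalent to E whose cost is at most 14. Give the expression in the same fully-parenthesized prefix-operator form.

(1) (- (- 2))  =[neg_neg →]=  2    ⊢ ((1 + a) * (((2 * 1) * 1) * 3))
(2) (2 * 1)  =[mul_one →]=  2    ⊢ ((1 + a) * ((2 * 1) * 3))
(3) (2 * 1)  =[mul_one →]=  2    ⊢ cost 14, within 14

((1 + a) * (2 * 3))   [cost 14]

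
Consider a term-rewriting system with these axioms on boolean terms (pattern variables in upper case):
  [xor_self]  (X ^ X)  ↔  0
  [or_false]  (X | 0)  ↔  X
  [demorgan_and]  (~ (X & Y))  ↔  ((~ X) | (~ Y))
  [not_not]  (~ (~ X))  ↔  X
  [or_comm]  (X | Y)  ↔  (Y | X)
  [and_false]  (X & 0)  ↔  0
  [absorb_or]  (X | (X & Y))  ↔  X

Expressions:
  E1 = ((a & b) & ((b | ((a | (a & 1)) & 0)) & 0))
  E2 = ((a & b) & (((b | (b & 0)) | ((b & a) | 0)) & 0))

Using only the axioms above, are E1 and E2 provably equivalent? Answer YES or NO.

step 1: absorb_or (→) rewrites (a | (a & 1)) into a, now ((a & b) & ((b | (a & 0)) & 0))
step 2: and_false (→) rewrites (a & 0) into 0, now ((a & b) & ((b | 0) & 0))
step 3: or_false (→) rewrites (b | 0) into b, now ((a & b) & (b & 0))
step 4: absorb_or (←) rewrites b into (b | (b & a)), now ((a & b) & ((b | (b & a)) & 0))
step 5: or_false (←) rewrites (b & a) into ((b & a) | 0), now ((a & b) & ((b | ((b & a) | 0)) & 0))
step 6: absorb_or (←) rewrites b into (b | (b & 0)), which is E2

YES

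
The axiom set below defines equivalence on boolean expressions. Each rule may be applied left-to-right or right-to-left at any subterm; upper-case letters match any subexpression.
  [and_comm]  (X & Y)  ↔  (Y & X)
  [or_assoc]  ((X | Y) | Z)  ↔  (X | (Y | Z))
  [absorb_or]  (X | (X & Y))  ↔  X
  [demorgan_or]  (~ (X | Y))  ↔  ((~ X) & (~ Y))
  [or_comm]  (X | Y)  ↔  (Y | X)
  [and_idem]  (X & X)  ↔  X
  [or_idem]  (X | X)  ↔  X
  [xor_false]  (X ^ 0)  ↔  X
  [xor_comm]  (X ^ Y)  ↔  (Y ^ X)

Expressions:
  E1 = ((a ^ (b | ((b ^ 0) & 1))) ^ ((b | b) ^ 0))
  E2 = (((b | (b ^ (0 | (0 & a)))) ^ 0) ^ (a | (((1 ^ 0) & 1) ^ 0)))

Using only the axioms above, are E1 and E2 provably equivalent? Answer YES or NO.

NO

All listed rules preserve value, hence provable equivalence implies equal values everywhere; look for a separating assignment.
a=0, b=0 gives E1 ↦ 0, E2 ↦ 1; values differ ⇒ not provably equivalent.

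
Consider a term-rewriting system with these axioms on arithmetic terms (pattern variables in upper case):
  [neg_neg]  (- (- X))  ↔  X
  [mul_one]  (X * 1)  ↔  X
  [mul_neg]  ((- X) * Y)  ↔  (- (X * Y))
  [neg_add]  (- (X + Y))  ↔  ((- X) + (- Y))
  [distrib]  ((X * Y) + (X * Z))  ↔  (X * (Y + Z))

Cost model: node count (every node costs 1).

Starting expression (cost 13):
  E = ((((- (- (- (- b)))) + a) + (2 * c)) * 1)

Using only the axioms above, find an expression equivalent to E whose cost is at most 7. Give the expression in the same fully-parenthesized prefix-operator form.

1. [mul_one →] ((((- (- (- (- b)))) + a) + (2 * c)) * 1)  →  (((- (- (- (- b)))) + a) + (2 * c))
2. [neg_neg →] (- (- b))  →  b;  E = (((- (- b)) + a) + (2 * c))
3. [neg_neg →] (- (- b))  →  b;  cost 7 ≤ 7, done

((b + a) + (2 * c))   [cost 7]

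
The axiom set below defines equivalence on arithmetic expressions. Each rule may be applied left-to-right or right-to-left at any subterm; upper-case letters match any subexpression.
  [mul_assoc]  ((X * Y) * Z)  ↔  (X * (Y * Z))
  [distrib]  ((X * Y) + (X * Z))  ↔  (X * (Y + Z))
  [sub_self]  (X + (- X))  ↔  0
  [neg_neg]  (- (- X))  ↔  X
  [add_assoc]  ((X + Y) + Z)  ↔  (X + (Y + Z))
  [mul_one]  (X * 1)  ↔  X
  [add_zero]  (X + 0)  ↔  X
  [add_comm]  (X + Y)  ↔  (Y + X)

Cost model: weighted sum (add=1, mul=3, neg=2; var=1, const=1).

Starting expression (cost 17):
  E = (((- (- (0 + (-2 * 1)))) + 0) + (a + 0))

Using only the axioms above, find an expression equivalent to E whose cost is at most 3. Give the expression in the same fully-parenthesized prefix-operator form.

(-2 + a)   [cost 3]

step 1: neg_neg (→) rewrites (- (- (0 + (-2 * 1)))) into (0 + (-2 * 1)), now (((0 + (-2 * 1)) + 0) + (a + 0))
step 2: mul_one (→) rewrites (-2 * 1) into -2, now (((0 + -2) + 0) + (a + 0))
step 3: add_comm (→) rewrites (0 + -2) into (-2 + 0), now (((-2 + 0) + 0) + (a + 0))
step 4: add_zero (→) rewrites (a + 0) into a, now (((-2 + 0) + 0) + a)
step 5: add_zero (→) rewrites ((-2 + 0) + 0) into (-2 + 0), now ((-2 + 0) + a)
step 6: add_zero (→) rewrites (-2 + 0) into -2, reaching cost 3 (bound 3)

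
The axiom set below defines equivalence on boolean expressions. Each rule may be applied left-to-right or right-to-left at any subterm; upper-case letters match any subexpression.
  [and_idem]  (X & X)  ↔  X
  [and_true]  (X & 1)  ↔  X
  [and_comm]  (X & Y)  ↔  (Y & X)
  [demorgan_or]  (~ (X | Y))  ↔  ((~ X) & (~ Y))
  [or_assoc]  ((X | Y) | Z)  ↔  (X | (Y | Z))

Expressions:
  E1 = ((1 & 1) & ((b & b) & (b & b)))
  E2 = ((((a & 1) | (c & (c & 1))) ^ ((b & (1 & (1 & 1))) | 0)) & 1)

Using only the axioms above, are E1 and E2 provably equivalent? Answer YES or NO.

NO

Every axiom is a valid identity, so a rewrite proof would force E1 and E2 to agree under every assignment.
At a=0, b=0, c=1: E1 = 0 but E2 = 1; they differ, so no derivation exists.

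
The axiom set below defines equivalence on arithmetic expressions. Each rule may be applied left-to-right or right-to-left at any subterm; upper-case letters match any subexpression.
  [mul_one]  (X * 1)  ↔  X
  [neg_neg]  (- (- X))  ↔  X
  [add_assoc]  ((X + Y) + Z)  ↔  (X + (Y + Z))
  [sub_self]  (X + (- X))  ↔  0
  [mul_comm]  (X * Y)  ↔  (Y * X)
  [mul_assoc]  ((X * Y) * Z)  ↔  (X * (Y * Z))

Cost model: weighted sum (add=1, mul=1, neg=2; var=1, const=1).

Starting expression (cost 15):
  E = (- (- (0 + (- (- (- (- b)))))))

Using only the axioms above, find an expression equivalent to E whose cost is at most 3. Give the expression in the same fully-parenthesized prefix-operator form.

step 1: neg_neg (→) rewrites (- (- b)) into b, now (- (- (0 + (- (- b)))))
step 2: neg_neg (→) rewrites (- (- (0 + (- (- b))))) into (0 + (- (- b)))
step 3: neg_neg (→) rewrites (- (- b)) into b, reaching cost 3 (bound 3)

(0 + b)   [cost 3]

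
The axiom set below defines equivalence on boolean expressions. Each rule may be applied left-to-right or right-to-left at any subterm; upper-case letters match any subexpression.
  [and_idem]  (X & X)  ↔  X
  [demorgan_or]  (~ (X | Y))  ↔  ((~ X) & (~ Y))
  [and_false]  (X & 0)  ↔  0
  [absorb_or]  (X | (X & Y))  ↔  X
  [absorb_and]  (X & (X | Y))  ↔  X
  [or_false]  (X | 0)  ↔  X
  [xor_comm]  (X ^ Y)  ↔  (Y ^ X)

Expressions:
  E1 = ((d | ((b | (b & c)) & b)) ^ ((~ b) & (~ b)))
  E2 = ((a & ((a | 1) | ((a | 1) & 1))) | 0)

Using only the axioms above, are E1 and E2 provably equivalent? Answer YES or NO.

NO

The axioms are sound identities: if E1 ↔* E2 then E1 and E2 evaluate identically under any assignment.
Under a=0, b=0, c=0, d=0: E1 evaluates to 1, E2 to 0. Distinct ⇒ no rewrite sequence connects them.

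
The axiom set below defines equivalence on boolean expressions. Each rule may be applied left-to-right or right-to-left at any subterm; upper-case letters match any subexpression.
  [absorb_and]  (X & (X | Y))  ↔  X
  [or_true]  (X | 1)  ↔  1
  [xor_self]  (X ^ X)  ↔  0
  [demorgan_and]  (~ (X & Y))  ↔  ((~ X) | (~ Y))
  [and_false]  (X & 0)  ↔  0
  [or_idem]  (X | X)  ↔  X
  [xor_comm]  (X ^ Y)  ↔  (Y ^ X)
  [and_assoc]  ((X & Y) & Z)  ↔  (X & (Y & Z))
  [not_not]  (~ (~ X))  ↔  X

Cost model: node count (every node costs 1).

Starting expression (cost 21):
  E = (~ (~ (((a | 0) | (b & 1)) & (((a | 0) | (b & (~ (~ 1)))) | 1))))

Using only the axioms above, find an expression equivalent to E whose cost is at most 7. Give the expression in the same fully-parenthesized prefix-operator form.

((a | 0) | (b & 1))   [cost 7]

1. [not_not →] (~ (~ 1))  →  1;  E = (~ (~ (((a | 0) | (b & 1)) & (((a | 0) | (b & 1)) | 1))))
2. [absorb_and →] (((a | 0) | (b & 1)) & (((a | 0) | (b & 1)) | 1))  →  ((a | 0) | (b & 1));  E = (~ (~ ((a | 0) | (b & 1))))
3. [not_not →] (~ (~ ((a | 0) | (b & 1))))  →  ((a | 0) | (b & 1));  cost 7 ≤ 7, done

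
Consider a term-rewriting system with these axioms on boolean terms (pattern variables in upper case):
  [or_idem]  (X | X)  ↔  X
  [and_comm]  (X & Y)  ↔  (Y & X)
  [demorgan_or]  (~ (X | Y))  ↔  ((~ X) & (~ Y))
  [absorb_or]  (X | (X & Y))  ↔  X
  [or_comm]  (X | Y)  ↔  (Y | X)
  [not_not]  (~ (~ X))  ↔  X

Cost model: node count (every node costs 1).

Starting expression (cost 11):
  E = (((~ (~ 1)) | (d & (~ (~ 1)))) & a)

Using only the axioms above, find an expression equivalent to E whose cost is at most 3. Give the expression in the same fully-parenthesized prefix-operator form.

(1) (d & (~ (~ 1)))  =[and_comm →]=  ((~ (~ 1)) & d)    ⊢ (((~ (~ 1)) | ((~ (~ 1)) & d)) & a)
(2) ((~ (~ 1)) | ((~ (~ 1)) & d))  =[absorb_or →]=  (~ (~ 1))    ⊢ ((~ (~ 1)) & a)
(3) (~ (~ 1))  =[not_not →]=  1    ⊢ cost 3, within 3

(1 & a)   [cost 3]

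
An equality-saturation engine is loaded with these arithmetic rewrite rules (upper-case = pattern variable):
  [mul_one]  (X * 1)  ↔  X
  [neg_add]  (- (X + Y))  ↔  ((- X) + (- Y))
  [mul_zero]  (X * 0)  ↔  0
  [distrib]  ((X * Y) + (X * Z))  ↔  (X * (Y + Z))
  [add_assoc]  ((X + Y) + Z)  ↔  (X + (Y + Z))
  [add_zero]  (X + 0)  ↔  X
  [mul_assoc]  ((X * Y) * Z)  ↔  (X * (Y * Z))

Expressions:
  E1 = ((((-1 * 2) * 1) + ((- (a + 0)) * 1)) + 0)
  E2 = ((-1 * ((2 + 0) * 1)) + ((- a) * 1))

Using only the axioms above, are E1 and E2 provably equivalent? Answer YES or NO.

step 1: add_zero (→) rewrites ((((-1 * 2) * 1) + ((- (a + 0)) * 1)) + 0) into (((-1 * 2) * 1) + ((- (a + 0)) * 1))
step 2: add_zero (→) rewrites (a + 0) into a, now (((-1 * 2) * 1) + ((- a) * 1))
step 3: mul_one (→) rewrites ((-1 * 2) * 1) into (-1 * 2), now ((-1 * 2) + ((- a) * 1))
step 4: mul_one (→) rewrites ((- a) * 1) into (- a), now ((-1 * 2) + (- a))
step 5: add_zero (←) rewrites 2 into (2 + 0), now ((-1 * (2 + 0)) + (- a))
step 6: mul_one (←) rewrites (2 + 0) into ((2 + 0) * 1), now ((-1 * ((2 + 0) * 1)) + (- a))
step 7: mul_one (←) rewrites (- a) into ((- a) * 1), which is E2

YES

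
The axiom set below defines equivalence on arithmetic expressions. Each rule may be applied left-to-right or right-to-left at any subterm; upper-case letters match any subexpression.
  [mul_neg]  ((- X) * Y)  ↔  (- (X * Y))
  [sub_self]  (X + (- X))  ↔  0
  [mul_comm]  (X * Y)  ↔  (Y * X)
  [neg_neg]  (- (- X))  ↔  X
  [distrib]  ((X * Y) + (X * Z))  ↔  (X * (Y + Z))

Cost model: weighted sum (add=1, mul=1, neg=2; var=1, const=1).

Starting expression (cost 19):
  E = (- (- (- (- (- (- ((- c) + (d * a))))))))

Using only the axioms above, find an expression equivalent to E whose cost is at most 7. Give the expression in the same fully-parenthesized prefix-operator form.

step 1: neg_neg (→) rewrites (- (- (- (- (- ((- c) + (d * a))))))) into (- (- (- ((- c) + (d * a))))), now (- (- (- (- ((- c) + (d * a))))))
step 2: neg_neg (→) rewrites (- (- (- ((- c) + (d * a))))) into (- ((- c) + (d * a))), now (- (- ((- c) + (d * a))))
step 3: neg_neg (→) rewrites (- (- ((- c) + (d * a)))) into ((- c) + (d * a)), reaching cost 7 (bound 7)

((- c) + (d * a))   [cost 7]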